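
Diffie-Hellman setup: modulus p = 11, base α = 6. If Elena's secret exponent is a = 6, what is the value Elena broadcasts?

5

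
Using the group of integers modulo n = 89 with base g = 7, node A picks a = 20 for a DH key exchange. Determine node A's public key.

57

Public value = 7^20 mod 89.
7^1 ≡ 7 (mod 89)
7^2 = (7^1)^2 ≡ 7^2 = 49 ≡ 49 (mod 89)
7^4 = (7^2)^2 ≡ 49^2 = 2401 ≡ 87 (mod 89)
7^8 = (7^4)^2 ≡ 87^2 = 7569 ≡ 4 (mod 89)
7^16 = (7^8)^2 ≡ 4^2 = 16 ≡ 16 (mod 89)
7^20 = 7^16 · 7^4 ≡ 16 · 87 ≡ 57 (mod 89).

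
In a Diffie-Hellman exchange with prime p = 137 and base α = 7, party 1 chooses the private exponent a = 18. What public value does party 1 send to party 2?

15

Public value = 7^18 mod 137.
7^1 ≡ 7 (mod 137)
7^2 = (7^1)^2 ≡ 7^2 = 49 ≡ 49 (mod 137)
7^4 = (7^2)^2 ≡ 49^2 = 2401 ≡ 72 (mod 137)
7^8 = (7^4)^2 ≡ 72^2 = 5184 ≡ 115 (mod 137)
7^16 = (7^8)^2 ≡ 115^2 = 13225 ≡ 73 (mod 137)
7^18 = 7^16 · 7^2 ≡ 73 · 49 ≡ 15 (mod 137).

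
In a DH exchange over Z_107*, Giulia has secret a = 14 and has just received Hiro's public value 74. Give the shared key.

Shared key K = 74^14 mod 107.
74^1 ≡ 74 (mod 107)
74^2 = (74^1)^2 ≡ 74^2 = 5476 ≡ 19 (mod 107)
74^4 = (74^2)^2 ≡ 19^2 = 361 ≡ 40 (mod 107)
74^8 = (74^4)^2 ≡ 40^2 = 1600 ≡ 102 (mod 107)
74^14 = 74^8 · 74^4 · 74^2 ≡ 102 · 40 · 19 ≡ 52 (mod 107).

52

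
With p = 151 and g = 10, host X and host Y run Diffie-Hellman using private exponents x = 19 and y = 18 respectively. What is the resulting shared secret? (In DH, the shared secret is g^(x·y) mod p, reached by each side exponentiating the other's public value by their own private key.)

50

Host X sends A = g^x mod p = 10^19 mod 151.
10^1 ≡ 10 (mod 151)
10^2 = (10^1)^2 ≡ 10^2 = 100 ≡ 100 (mod 151)
10^4 = (10^2)^2 ≡ 100^2 = 10000 ≡ 34 (mod 151)
10^8 = (10^4)^2 ≡ 34^2 = 1156 ≡ 99 (mod 151)
10^16 = (10^8)^2 ≡ 99^2 = 9801 ≡ 137 (mod 151)
10^19 = 10^16 · 10^2 · 10^1 ≡ 137 · 100 · 10 ≡ 43 (mod 151).
So A = 43. Host Y then computes K = A^y mod p = 43^18 mod 151.
43^1 ≡ 43 (mod 151)
43^2 = (43^1)^2 ≡ 43^2 = 1849 ≡ 37 (mod 151)
43^4 = (43^2)^2 ≡ 37^2 = 1369 ≡ 10 (mod 151)
43^8 = (43^4)^2 ≡ 10^2 = 100 ≡ 100 (mod 151)
43^16 = (43^8)^2 ≡ 100^2 = 10000 ≡ 34 (mod 151)
43^18 = 43^16 · 43^2 ≡ 34 · 37 ≡ 50 (mod 151).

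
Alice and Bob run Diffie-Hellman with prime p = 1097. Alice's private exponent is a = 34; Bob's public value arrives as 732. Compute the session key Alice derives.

1040

Shared key K = 732^34 mod 1097.
732^1 ≡ 732 (mod 1097)
732^2 = (732^1)^2 ≡ 732^2 = 535824 ≡ 488 (mod 1097)
732^4 = (732^2)^2 ≡ 488^2 = 238144 ≡ 95 (mod 1097)
732^8 = (732^4)^2 ≡ 95^2 = 9025 ≡ 249 (mod 1097)
732^16 = (732^8)^2 ≡ 249^2 = 62001 ≡ 569 (mod 1097)
732^32 = (732^16)^2 ≡ 569^2 = 323761 ≡ 146 (mod 1097)
732^34 = 732^32 · 732^2 ≡ 146 · 488 ≡ 1040 (mod 1097).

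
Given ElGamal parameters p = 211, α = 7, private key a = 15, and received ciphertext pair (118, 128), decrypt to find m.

59

Shared mask s = c₁^a mod p = 118^15 mod 211.
118^1 ≡ 118 (mod 211)
118^2 = (118^1)^2 ≡ 118^2 = 13924 ≡ 209 (mod 211)
118^4 = (118^2)^2 ≡ 209^2 = 43681 ≡ 4 (mod 211)
118^8 = (118^4)^2 ≡ 4^2 = 16 ≡ 16 (mod 211)
118^15 = 118^8 · 118^4 · 118^2 · 118^1 ≡ 16 · 4 · 209 · 118 ≡ 88 (mod 211).
So s = 88; s⁻¹ ≡ 12 (mod 211).
m = c₂ · s⁻¹ mod 211 = 128 · 12 mod 211 = 59.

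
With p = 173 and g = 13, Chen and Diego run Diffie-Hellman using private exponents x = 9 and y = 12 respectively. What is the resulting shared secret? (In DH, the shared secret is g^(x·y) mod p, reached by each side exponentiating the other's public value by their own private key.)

81

Chen sends A = g^x mod p = 13^9 mod 173.
13^1 ≡ 13 (mod 173)
13^2 = (13^1)^2 ≡ 13^2 = 169 ≡ 169 (mod 173)
13^4 = (13^2)^2 ≡ 169^2 = 28561 ≡ 16 (mod 173)
13^8 = (13^4)^2 ≡ 16^2 = 256 ≡ 83 (mod 173)
13^9 = 13^8 · 13^1 ≡ 83 · 13 ≡ 41 (mod 173).
So A = 41. Diego then computes K = A^y mod p = 41^12 mod 173.
41^1 ≡ 41 (mod 173)
41^2 = (41^1)^2 ≡ 41^2 = 1681 ≡ 124 (mod 173)
41^4 = (41^2)^2 ≡ 124^2 = 15376 ≡ 152 (mod 173)
41^8 = (41^4)^2 ≡ 152^2 = 23104 ≡ 95 (mod 173)
41^12 = 41^8 · 41^4 ≡ 95 · 152 ≡ 81 (mod 173).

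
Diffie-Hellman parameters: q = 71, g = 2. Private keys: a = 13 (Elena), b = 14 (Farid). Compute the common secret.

57

Farid sends B = g^b mod q = 2^14 mod 71.
2^1 ≡ 2 (mod 71)
2^2 = (2^1)^2 ≡ 2^2 = 4 ≡ 4 (mod 71)
2^4 = (2^2)^2 ≡ 4^2 = 16 ≡ 16 (mod 71)
2^8 = (2^4)^2 ≡ 16^2 = 256 ≡ 43 (mod 71)
2^14 = 2^8 · 2^4 · 2^2 ≡ 43 · 16 · 4 ≡ 54 (mod 71).
So B = 54. Elena then computes K = B^a mod q = 54^13 mod 71.
54^1 ≡ 54 (mod 71)
54^2 = (54^1)^2 ≡ 54^2 = 2916 ≡ 5 (mod 71)
54^4 = (54^2)^2 ≡ 5^2 = 25 ≡ 25 (mod 71)
54^8 = (54^4)^2 ≡ 25^2 = 625 ≡ 57 (mod 71)
54^13 = 54^8 · 54^4 · 54^1 ≡ 57 · 25 · 54 ≡ 57 (mod 71).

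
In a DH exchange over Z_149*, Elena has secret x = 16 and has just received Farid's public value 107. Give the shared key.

123

Shared key K = 107^16 mod 149.
107^1 ≡ 107 (mod 149)
107^2 = (107^1)^2 ≡ 107^2 = 11449 ≡ 125 (mod 149)
107^4 = (107^2)^2 ≡ 125^2 = 15625 ≡ 129 (mod 149)
107^8 = (107^4)^2 ≡ 129^2 = 16641 ≡ 102 (mod 149)
107^16 = (107^8)^2 ≡ 102^2 = 10404 ≡ 123 (mod 149)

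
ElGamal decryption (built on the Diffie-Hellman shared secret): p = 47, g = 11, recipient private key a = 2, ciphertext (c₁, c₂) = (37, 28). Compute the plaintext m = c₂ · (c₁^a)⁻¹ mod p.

36

Shared mask s = c₁^a mod p = 37^2 mod 47.
37^1 ≡ 37 (mod 47)
37^2 = (37^1)^2 ≡ 37^2 = 1369 ≡ 6 (mod 47)
So s = 6; s⁻¹ ≡ 8 (mod 47).
m = c₂ · s⁻¹ mod 47 = 28 · 8 mod 47 = 36.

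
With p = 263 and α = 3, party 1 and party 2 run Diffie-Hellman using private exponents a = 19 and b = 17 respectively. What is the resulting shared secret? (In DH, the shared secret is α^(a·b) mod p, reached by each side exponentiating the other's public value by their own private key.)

Party 1 sends A = α^a mod p = 3^19 mod 263.
3^1 ≡ 3 (mod 263)
3^2 = (3^1)^2 ≡ 3^2 = 9 ≡ 9 (mod 263)
3^4 = (3^2)^2 ≡ 9^2 = 81 ≡ 81 (mod 263)
3^8 = (3^4)^2 ≡ 81^2 = 6561 ≡ 249 (mod 263)
3^16 = (3^8)^2 ≡ 249^2 = 62001 ≡ 196 (mod 263)
3^19 = 3^16 · 3^2 · 3^1 ≡ 196 · 9 · 3 ≡ 32 (mod 263).
So A = 32. Party 2 then computes K = A^b mod p = 32^17 mod 263.
32^1 ≡ 32 (mod 263)
32^2 = (32^1)^2 ≡ 32^2 = 1024 ≡ 235 (mod 263)
32^4 = (32^2)^2 ≡ 235^2 = 55225 ≡ 258 (mod 263)
32^8 = (32^4)^2 ≡ 258^2 = 66564 ≡ 25 (mod 263)
32^16 = (32^8)^2 ≡ 25^2 = 625 ≡ 99 (mod 263)
32^17 = 32^16 · 32^1 ≡ 99 · 32 ≡ 12 (mod 263).

12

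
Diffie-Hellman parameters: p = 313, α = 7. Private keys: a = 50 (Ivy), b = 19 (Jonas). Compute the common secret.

Ivy sends A = α^a mod p = 7^50 mod 313.
7^1 ≡ 7 (mod 313)
7^2 = (7^1)^2 ≡ 7^2 = 49 ≡ 49 (mod 313)
7^4 = (7^2)^2 ≡ 49^2 = 2401 ≡ 210 (mod 313)
7^8 = (7^4)^2 ≡ 210^2 = 44100 ≡ 280 (mod 313)
7^16 = (7^8)^2 ≡ 280^2 = 78400 ≡ 150 (mod 313)
7^32 = (7^16)^2 ≡ 150^2 = 22500 ≡ 277 (mod 313)
7^50 = 7^32 · 7^16 · 7^2 ≡ 277 · 150 · 49 ≡ 198 (mod 313).
So A = 198. Jonas then computes K = A^b mod p = 198^19 mod 313.
198^1 ≡ 198 (mod 313)
198^2 = (198^1)^2 ≡ 198^2 = 39204 ≡ 79 (mod 313)
198^4 = (198^2)^2 ≡ 79^2 = 6241 ≡ 294 (mod 313)
198^8 = (198^4)^2 ≡ 294^2 = 86436 ≡ 48 (mod 313)
198^16 = (198^8)^2 ≡ 48^2 = 2304 ≡ 113 (mod 313)
198^19 = 198^16 · 198^2 · 198^1 ≡ 113 · 79 · 198 ≡ 35 (mod 313).

35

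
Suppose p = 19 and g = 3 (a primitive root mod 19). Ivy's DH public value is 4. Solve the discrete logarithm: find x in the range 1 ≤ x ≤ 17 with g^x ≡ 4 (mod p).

14

Try successive powers of 3 modulo 19:
3^1 ≡ 3
3^2 ≡ 9
3^3 ≡ 8
3^4 ≡ 5
3^5 ≡ 15
3^6 ≡ 7
3^7 ≡ 2
3^8 ≡ 6
3^9 ≡ 18
3^10 ≡ 16
3^11 ≡ 10
3^12 ≡ 11
3^13 ≡ 14
3^14 ≡ 4
Found: x = 14.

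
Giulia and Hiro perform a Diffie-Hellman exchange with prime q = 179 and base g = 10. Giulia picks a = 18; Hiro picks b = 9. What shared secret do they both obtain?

177

Giulia sends A = g^a mod q = 10^18 mod 179.
10^1 ≡ 10 (mod 179)
10^2 = (10^1)^2 ≡ 10^2 = 100 ≡ 100 (mod 179)
10^4 = (10^2)^2 ≡ 100^2 = 10000 ≡ 155 (mod 179)
10^8 = (10^4)^2 ≡ 155^2 = 24025 ≡ 39 (mod 179)
10^16 = (10^8)^2 ≡ 39^2 = 1521 ≡ 89 (mod 179)
10^18 = 10^16 · 10^2 ≡ 89 · 100 ≡ 129 (mod 179).
So A = 129. Hiro then computes K = A^b mod q = 129^9 mod 179.
129^1 ≡ 129 (mod 179)
129^2 = (129^1)^2 ≡ 129^2 = 16641 ≡ 173 (mod 179)
129^4 = (129^2)^2 ≡ 173^2 = 29929 ≡ 36 (mod 179)
129^8 = (129^4)^2 ≡ 36^2 = 1296 ≡ 43 (mod 179)
129^9 = 129^8 · 129^1 ≡ 43 · 129 ≡ 177 (mod 179).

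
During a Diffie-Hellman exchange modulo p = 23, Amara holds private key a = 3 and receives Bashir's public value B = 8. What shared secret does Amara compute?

Shared key K = 8^3 mod 23.
8^1 ≡ 8 (mod 23)
8^2 = (8^1)^2 ≡ 8^2 = 64 ≡ 18 (mod 23)
8^3 = 8^2 · 8^1 ≡ 18 · 8 ≡ 6 (mod 23).

6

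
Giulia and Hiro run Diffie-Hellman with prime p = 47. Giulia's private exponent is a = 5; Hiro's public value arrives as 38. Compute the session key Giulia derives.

30

Shared key K = 38^5 mod 47.
38^1 ≡ 38 (mod 47)
38^2 = (38^1)^2 ≡ 38^2 = 1444 ≡ 34 (mod 47)
38^4 = (38^2)^2 ≡ 34^2 = 1156 ≡ 28 (mod 47)
38^5 = 38^4 · 38^1 ≡ 28 · 38 ≡ 30 (mod 47).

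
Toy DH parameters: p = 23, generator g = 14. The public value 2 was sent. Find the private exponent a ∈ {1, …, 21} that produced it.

20

Try successive powers of 14 modulo 23:
14^1 ≡ 14
14^2 ≡ 12
14^3 ≡ 7
14^4 ≡ 6
14^5 ≡ 15
14^6 ≡ 3
14^7 ≡ 19
14^8 ≡ 13
14^9 ≡ 21
14^10 ≡ 18
14^11 ≡ 22
14^12 ≡ 9
14^13 ≡ 11
14^14 ≡ 16
14^15 ≡ 17
14^16 ≡ 8
14^17 ≡ 20
14^18 ≡ 4
14^19 ≡ 10
14^20 ≡ 2
Found: a = 20.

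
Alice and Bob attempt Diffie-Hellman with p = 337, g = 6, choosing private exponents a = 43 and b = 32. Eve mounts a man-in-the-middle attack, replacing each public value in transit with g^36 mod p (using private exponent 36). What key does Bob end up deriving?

Bob receives Eve's public value M = 6^36 mod 337 instead of the honest one.
6^1 ≡ 6 (mod 337)
6^2 = (6^1)^2 ≡ 6^2 = 36 ≡ 36 (mod 337)
6^4 = (6^2)^2 ≡ 36^2 = 1296 ≡ 285 (mod 337)
6^8 = (6^4)^2 ≡ 285^2 = 81225 ≡ 8 (mod 337)
6^16 = (6^8)^2 ≡ 8^2 = 64 ≡ 64 (mod 337)
6^32 = (6^16)^2 ≡ 64^2 = 4096 ≡ 52 (mod 337)
6^36 = 6^32 · 6^4 ≡ 52 · 285 ≡ 329 (mod 337).
So M = 329. Bob computes K = M^32 mod 337.
329^1 ≡ 329 (mod 337)
329^2 = (329^1)^2 ≡ 329^2 = 108241 ≡ 64 (mod 337)
329^4 = (329^2)^2 ≡ 64^2 = 4096 ≡ 52 (mod 337)
329^8 = (329^4)^2 ≡ 52^2 = 2704 ≡ 8 (mod 337)
329^16 = (329^8)^2 ≡ 8^2 = 64 ≡ 64 (mod 337)
329^32 = (329^16)^2 ≡ 64^2 = 4096 ≡ 52 (mod 337)

52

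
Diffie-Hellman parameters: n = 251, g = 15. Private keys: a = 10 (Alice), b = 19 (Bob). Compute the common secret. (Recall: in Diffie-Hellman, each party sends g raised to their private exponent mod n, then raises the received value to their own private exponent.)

241

Alice sends A = g^a mod n = 15^10 mod 251.
15^1 ≡ 15 (mod 251)
15^2 = (15^1)^2 ≡ 15^2 = 225 ≡ 225 (mod 251)
15^4 = (15^2)^2 ≡ 225^2 = 50625 ≡ 174 (mod 251)
15^8 = (15^4)^2 ≡ 174^2 = 30276 ≡ 156 (mod 251)
15^10 = 15^8 · 15^2 ≡ 156 · 225 ≡ 211 (mod 251).
So A = 211. Bob then computes K = A^b mod n = 211^19 mod 251.
211^1 ≡ 211 (mod 251)
211^2 = (211^1)^2 ≡ 211^2 = 44521 ≡ 94 (mod 251)
211^4 = (211^2)^2 ≡ 94^2 = 8836 ≡ 51 (mod 251)
211^8 = (211^4)^2 ≡ 51^2 = 2601 ≡ 91 (mod 251)
211^16 = (211^8)^2 ≡ 91^2 = 8281 ≡ 249 (mod 251)
211^19 = 211^16 · 211^2 · 211^1 ≡ 249 · 94 · 211 ≡ 241 (mod 251).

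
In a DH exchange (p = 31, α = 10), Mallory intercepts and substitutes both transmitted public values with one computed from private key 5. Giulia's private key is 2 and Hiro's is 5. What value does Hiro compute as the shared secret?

5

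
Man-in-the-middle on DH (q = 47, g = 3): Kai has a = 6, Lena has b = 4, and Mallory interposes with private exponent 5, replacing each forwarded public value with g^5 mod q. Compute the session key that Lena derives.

7

Lena receives Mallory's public value M = 3^5 mod 47 instead of the honest one.
3^1 ≡ 3 (mod 47)
3^2 = (3^1)^2 ≡ 3^2 = 9 ≡ 9 (mod 47)
3^4 = (3^2)^2 ≡ 9^2 = 81 ≡ 34 (mod 47)
3^5 = 3^4 · 3^1 ≡ 34 · 3 ≡ 8 (mod 47).
So M = 8. Lena computes K = M^4 mod 47.
8^1 ≡ 8 (mod 47)
8^2 = (8^1)^2 ≡ 8^2 = 64 ≡ 17 (mod 47)
8^4 = (8^2)^2 ≡ 17^2 = 289 ≡ 7 (mod 47)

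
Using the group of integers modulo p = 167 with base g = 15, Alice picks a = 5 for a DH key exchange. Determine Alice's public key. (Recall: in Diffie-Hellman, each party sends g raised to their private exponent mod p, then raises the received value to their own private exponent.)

Public value = 15^5 mod 167.
15^1 ≡ 15 (mod 167)
15^2 = (15^1)^2 ≡ 15^2 = 225 ≡ 58 (mod 167)
15^4 = (15^2)^2 ≡ 58^2 = 3364 ≡ 24 (mod 167)
15^5 = 15^4 · 15^1 ≡ 24 · 15 ≡ 26 (mod 167).

26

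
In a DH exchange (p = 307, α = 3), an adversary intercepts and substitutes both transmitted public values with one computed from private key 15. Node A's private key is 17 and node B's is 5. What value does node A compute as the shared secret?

306

Node A receives an adversary's public value M = 3^15 mod 307 instead of the honest one.
3^1 ≡ 3 (mod 307)
3^2 = (3^1)^2 ≡ 3^2 = 9 ≡ 9 (mod 307)
3^4 = (3^2)^2 ≡ 9^2 = 81 ≡ 81 (mod 307)
3^8 = (3^4)^2 ≡ 81^2 = 6561 ≡ 114 (mod 307)
3^15 = 3^8 · 3^4 · 3^2 · 3^1 ≡ 114 · 81 · 9 · 3 ≡ 34 (mod 307).
So M = 34. Node A computes K = M^17 mod 307.
34^1 ≡ 34 (mod 307)
34^2 = (34^1)^2 ≡ 34^2 = 1156 ≡ 235 (mod 307)
34^4 = (34^2)^2 ≡ 235^2 = 55225 ≡ 272 (mod 307)
34^8 = (34^4)^2 ≡ 272^2 = 73984 ≡ 304 (mod 307)
34^16 = (34^8)^2 ≡ 304^2 = 92416 ≡ 9 (mod 307)
34^17 = 34^16 · 34^1 ≡ 9 · 34 ≡ 306 (mod 307).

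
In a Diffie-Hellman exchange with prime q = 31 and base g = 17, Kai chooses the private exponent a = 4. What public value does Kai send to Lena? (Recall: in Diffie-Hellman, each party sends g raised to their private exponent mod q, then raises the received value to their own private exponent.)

7

Public value = 17^4 mod 31.
17^1 ≡ 17 (mod 31)
17^2 = (17^1)^2 ≡ 17^2 = 289 ≡ 10 (mod 31)
17^4 = (17^2)^2 ≡ 10^2 = 100 ≡ 7 (mod 31)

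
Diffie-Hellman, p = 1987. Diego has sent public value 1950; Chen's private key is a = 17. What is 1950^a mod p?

1272

Shared key K = 1950^17 mod 1987.
1950^1 ≡ 1950 (mod 1987)
1950^2 = (1950^1)^2 ≡ 1950^2 = 3802500 ≡ 1369 (mod 1987)
1950^4 = (1950^2)^2 ≡ 1369^2 = 1874161 ≡ 420 (mod 1987)
1950^8 = (1950^4)^2 ≡ 420^2 = 176400 ≡ 1544 (mod 1987)
1950^16 = (1950^8)^2 ≡ 1544^2 = 2383936 ≡ 1523 (mod 1987)
1950^17 = 1950^16 · 1950^1 ≡ 1523 · 1950 ≡ 1272 (mod 1987).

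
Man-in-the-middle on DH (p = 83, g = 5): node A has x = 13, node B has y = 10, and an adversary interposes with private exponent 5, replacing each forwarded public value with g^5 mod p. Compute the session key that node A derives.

Node A receives an adversary's public value M = 5^5 mod 83 instead of the honest one.
5^1 ≡ 5 (mod 83)
5^2 = (5^1)^2 ≡ 5^2 = 25 ≡ 25 (mod 83)
5^4 = (5^2)^2 ≡ 25^2 = 625 ≡ 44 (mod 83)
5^5 = 5^4 · 5^1 ≡ 44 · 5 ≡ 54 (mod 83).
So M = 54. Node A computes K = M^13 mod 83.
54^1 ≡ 54 (mod 83)
54^2 = (54^1)^2 ≡ 54^2 = 2916 ≡ 11 (mod 83)
54^4 = (54^2)^2 ≡ 11^2 = 121 ≡ 38 (mod 83)
54^8 = (54^4)^2 ≡ 38^2 = 1444 ≡ 33 (mod 83)
54^13 = 54^8 · 54^4 · 54^1 ≡ 33 · 38 · 54 ≡ 71 (mod 83).

71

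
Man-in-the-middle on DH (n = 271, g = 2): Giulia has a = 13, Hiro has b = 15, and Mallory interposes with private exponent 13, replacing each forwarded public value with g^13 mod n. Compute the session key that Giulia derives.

63

Giulia receives Mallory's public value M = 2^13 mod 271 instead of the honest one.
2^1 ≡ 2 (mod 271)
2^2 = (2^1)^2 ≡ 2^2 = 4 ≡ 4 (mod 271)
2^4 = (2^2)^2 ≡ 4^2 = 16 ≡ 16 (mod 271)
2^8 = (2^4)^2 ≡ 16^2 = 256 ≡ 256 (mod 271)
2^13 = 2^8 · 2^4 · 2^1 ≡ 256 · 16 · 2 ≡ 62 (mod 271).
So M = 62. Giulia computes K = M^13 mod 271.
62^1 ≡ 62 (mod 271)
62^2 = (62^1)^2 ≡ 62^2 = 3844 ≡ 50 (mod 271)
62^4 = (62^2)^2 ≡ 50^2 = 2500 ≡ 61 (mod 271)
62^8 = (62^4)^2 ≡ 61^2 = 3721 ≡ 198 (mod 271)
62^13 = 62^8 · 62^4 · 62^1 ≡ 198 · 61 · 62 ≡ 63 (mod 271).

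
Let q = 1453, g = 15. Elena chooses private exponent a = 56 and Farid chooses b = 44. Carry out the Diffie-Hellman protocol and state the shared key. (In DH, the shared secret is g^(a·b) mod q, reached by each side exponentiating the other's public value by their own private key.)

Elena sends A = g^a mod q = 15^56 mod 1453.
15^1 ≡ 15 (mod 1453)
15^2 = (15^1)^2 ≡ 15^2 = 225 ≡ 225 (mod 1453)
15^4 = (15^2)^2 ≡ 225^2 = 50625 ≡ 1223 (mod 1453)
15^8 = (15^4)^2 ≡ 1223^2 = 1495729 ≡ 592 (mod 1453)
15^16 = (15^8)^2 ≡ 592^2 = 350464 ≡ 291 (mod 1453)
15^32 = (15^16)^2 ≡ 291^2 = 84681 ≡ 407 (mod 1453)
15^56 = 15^32 · 15^16 · 15^8 ≡ 407 · 291 · 592 ≡ 189 (mod 1453).
So A = 189. Farid then computes K = A^b mod q = 189^44 mod 1453.
189^1 ≡ 189 (mod 1453)
189^2 = (189^1)^2 ≡ 189^2 = 35721 ≡ 849 (mod 1453)
189^4 = (189^2)^2 ≡ 849^2 = 720801 ≡ 113 (mod 1453)
189^8 = (189^4)^2 ≡ 113^2 = 12769 ≡ 1145 (mod 1453)
189^16 = (189^8)^2 ≡ 1145^2 = 1311025 ≡ 419 (mod 1453)
189^32 = (189^16)^2 ≡ 419^2 = 175561 ≡ 1201 (mod 1453)
189^44 = 189^32 · 189^8 · 189^4 ≡ 1201 · 1145 · 113 ≡ 300 (mod 1453).

300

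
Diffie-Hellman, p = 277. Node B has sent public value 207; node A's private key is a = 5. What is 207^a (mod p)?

270

Shared key K = 207^5 mod 277.
207^1 ≡ 207 (mod 277)
207^2 = (207^1)^2 ≡ 207^2 = 42849 ≡ 191 (mod 277)
207^4 = (207^2)^2 ≡ 191^2 = 36481 ≡ 194 (mod 277)
207^5 = 207^4 · 207^1 ≡ 194 · 207 ≡ 270 (mod 277).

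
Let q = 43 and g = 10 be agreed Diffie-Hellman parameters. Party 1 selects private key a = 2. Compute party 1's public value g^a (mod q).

14

Public value = 10^2 (mod 43).
10^1 ≡ 10 (mod 43)
10^2 = (10^1)^2 ≡ 10^2 = 100 ≡ 14 (mod 43)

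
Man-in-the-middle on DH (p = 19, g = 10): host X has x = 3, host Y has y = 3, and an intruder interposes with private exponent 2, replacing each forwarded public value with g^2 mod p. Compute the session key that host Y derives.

11

Host Y receives an intruder's public value M = 10^2 mod 19 instead of the honest one.
10^1 ≡ 10 (mod 19)
10^2 = (10^1)^2 ≡ 10^2 = 100 ≡ 5 (mod 19)
So M = 5. Host Y computes K = M^3 mod 19.
5^1 ≡ 5 (mod 19)
5^2 = (5^1)^2 ≡ 5^2 = 25 ≡ 6 (mod 19)
5^3 = 5^2 · 5^1 ≡ 6 · 5 ≡ 11 (mod 19).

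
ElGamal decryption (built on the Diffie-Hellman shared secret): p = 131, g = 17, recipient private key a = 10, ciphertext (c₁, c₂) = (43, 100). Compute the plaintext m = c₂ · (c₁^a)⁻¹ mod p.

Shared mask s = c₁^a mod p = 43^10 mod 131.
43^1 ≡ 43 (mod 131)
43^2 = (43^1)^2 ≡ 43^2 = 1849 ≡ 15 (mod 131)
43^4 = (43^2)^2 ≡ 15^2 = 225 ≡ 94 (mod 131)
43^8 = (43^4)^2 ≡ 94^2 = 8836 ≡ 59 (mod 131)
43^10 = 43^8 · 43^2 ≡ 59 · 15 ≡ 99 (mod 131).
So s = 99; s⁻¹ ≡ 45 (mod 131).
m = c₂ · s⁻¹ mod 131 = 100 · 45 mod 131 = 46.

46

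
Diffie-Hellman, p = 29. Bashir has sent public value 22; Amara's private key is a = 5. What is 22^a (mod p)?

Shared key K = 22^5 mod 29.
22^1 ≡ 22 (mod 29)
22^2 = (22^1)^2 ≡ 22^2 = 484 ≡ 20 (mod 29)
22^4 = (22^2)^2 ≡ 20^2 = 400 ≡ 23 (mod 29)
22^5 = 22^4 · 22^1 ≡ 23 · 22 ≡ 13 (mod 29).

13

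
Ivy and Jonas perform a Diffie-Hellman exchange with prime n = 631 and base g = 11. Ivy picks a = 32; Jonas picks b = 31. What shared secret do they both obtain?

121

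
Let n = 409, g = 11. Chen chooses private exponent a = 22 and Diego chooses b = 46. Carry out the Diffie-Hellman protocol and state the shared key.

Chen sends A = g^a mod n = 11^22 mod 409.
11^1 ≡ 11 (mod 409)
11^2 = (11^1)^2 ≡ 11^2 = 121 ≡ 121 (mod 409)
11^4 = (11^2)^2 ≡ 121^2 = 14641 ≡ 326 (mod 409)
11^8 = (11^4)^2 ≡ 326^2 = 106276 ≡ 345 (mod 409)
11^16 = (11^8)^2 ≡ 345^2 = 119025 ≡ 6 (mod 409)
11^22 = 11^16 · 11^4 · 11^2 ≡ 6 · 326 · 121 ≡ 274 (mod 409).
So A = 274. Diego then computes K = A^b mod n = 274^46 mod 409.
274^1 ≡ 274 (mod 409)
274^2 = (274^1)^2 ≡ 274^2 = 75076 ≡ 229 (mod 409)
274^4 = (274^2)^2 ≡ 229^2 = 52441 ≡ 89 (mod 409)
274^8 = (274^4)^2 ≡ 89^2 = 7921 ≡ 150 (mod 409)
274^16 = (274^8)^2 ≡ 150^2 = 22500 ≡ 5 (mod 409)
274^32 = (274^16)^2 ≡ 5^2 = 25 ≡ 25 (mod 409)
274^46 = 274^32 · 274^8 · 274^4 · 274^2 ≡ 25 · 150 · 89 · 229 ≡ 147 (mod 409).

147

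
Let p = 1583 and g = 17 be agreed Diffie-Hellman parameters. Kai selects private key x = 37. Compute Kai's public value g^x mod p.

150

Public value = 17^37 mod 1583.
17^1 ≡ 17 (mod 1583)
17^2 = (17^1)^2 ≡ 17^2 = 289 ≡ 289 (mod 1583)
17^4 = (17^2)^2 ≡ 289^2 = 83521 ≡ 1205 (mod 1583)
17^8 = (17^4)^2 ≡ 1205^2 = 1452025 ≡ 414 (mod 1583)
17^16 = (17^8)^2 ≡ 414^2 = 171396 ≡ 432 (mod 1583)
17^32 = (17^16)^2 ≡ 432^2 = 186624 ≡ 1413 (mod 1583)
17^37 = 17^32 · 17^4 · 17^1 ≡ 1413 · 1205 · 17 ≡ 150 (mod 1583).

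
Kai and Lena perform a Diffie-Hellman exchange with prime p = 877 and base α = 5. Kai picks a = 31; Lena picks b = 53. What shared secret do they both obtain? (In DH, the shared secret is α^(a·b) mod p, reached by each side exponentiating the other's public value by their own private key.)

519

Kai sends A = α^a mod p = 5^31 mod 877.
5^1 ≡ 5 (mod 877)
5^2 = (5^1)^2 ≡ 5^2 = 25 ≡ 25 (mod 877)
5^4 = (5^2)^2 ≡ 25^2 = 625 ≡ 625 (mod 877)
5^8 = (5^4)^2 ≡ 625^2 = 390625 ≡ 360 (mod 877)
5^16 = (5^8)^2 ≡ 360^2 = 129600 ≡ 681 (mod 877)
5^31 = 5^16 · 5^8 · 5^4 · 5^2 · 5^1 ≡ 681 · 360 · 625 · 25 · 5 ≡ 141 (mod 877).
So A = 141. Lena then computes K = A^b mod p = 141^53 mod 877.
141^1 ≡ 141 (mod 877)
141^2 = (141^1)^2 ≡ 141^2 = 19881 ≡ 587 (mod 877)
141^4 = (141^2)^2 ≡ 587^2 = 344569 ≡ 785 (mod 877)
141^8 = (141^4)^2 ≡ 785^2 = 616225 ≡ 571 (mod 877)
141^16 = (141^8)^2 ≡ 571^2 = 326041 ≡ 674 (mod 877)
141^32 = (141^16)^2 ≡ 674^2 = 454276 ≡ 867 (mod 877)
141^53 = 141^32 · 141^16 · 141^4 · 141^1 ≡ 867 · 674 · 785 · 141 ≡ 519 (mod 877).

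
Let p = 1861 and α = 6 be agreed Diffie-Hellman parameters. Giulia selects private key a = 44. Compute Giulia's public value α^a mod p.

1502

Public value = 6^44 mod 1861.
6^1 ≡ 6 (mod 1861)
6^2 = (6^1)^2 ≡ 6^2 = 36 ≡ 36 (mod 1861)
6^4 = (6^2)^2 ≡ 36^2 = 1296 ≡ 1296 (mod 1861)
6^8 = (6^4)^2 ≡ 1296^2 = 1679616 ≡ 994 (mod 1861)
6^16 = (6^8)^2 ≡ 994^2 = 988036 ≡ 1706 (mod 1861)
6^32 = (6^16)^2 ≡ 1706^2 = 2910436 ≡ 1693 (mod 1861)
6^44 = 6^32 · 6^8 · 6^4 ≡ 1693 · 994 · 1296 ≡ 1502 (mod 1861).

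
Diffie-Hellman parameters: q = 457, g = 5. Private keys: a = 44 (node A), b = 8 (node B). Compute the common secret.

42

Node A sends A = g^a mod q = 5^44 mod 457.
5^1 ≡ 5 (mod 457)
5^2 = (5^1)^2 ≡ 5^2 = 25 ≡ 25 (mod 457)
5^4 = (5^2)^2 ≡ 25^2 = 625 ≡ 168 (mod 457)
5^8 = (5^4)^2 ≡ 168^2 = 28224 ≡ 347 (mod 457)
5^16 = (5^8)^2 ≡ 347^2 = 120409 ≡ 218 (mod 457)
5^32 = (5^16)^2 ≡ 218^2 = 47524 ≡ 453 (mod 457)
5^44 = 5^32 · 5^8 · 5^4 ≡ 453 · 347 · 168 ≡ 343 (mod 457).
So A = 343. Node B then computes K = A^b mod q = 343^8 mod 457.
343^1 ≡ 343 (mod 457)
343^2 = (343^1)^2 ≡ 343^2 = 117649 ≡ 200 (mod 457)
343^4 = (343^2)^2 ≡ 200^2 = 40000 ≡ 241 (mod 457)
343^8 = (343^4)^2 ≡ 241^2 = 58081 ≡ 42 (mod 457)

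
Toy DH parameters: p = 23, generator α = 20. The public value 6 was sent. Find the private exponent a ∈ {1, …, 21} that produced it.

8

Try successive powers of 20 modulo 23:
20^1 ≡ 20
20^2 ≡ 9
20^3 ≡ 19
20^4 ≡ 12
20^5 ≡ 10
20^6 ≡ 16
20^7 ≡ 21
20^8 ≡ 6
Found: a = 8.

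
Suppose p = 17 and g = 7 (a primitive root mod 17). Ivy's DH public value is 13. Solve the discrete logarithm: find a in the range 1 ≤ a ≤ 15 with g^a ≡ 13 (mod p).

Try successive powers of 7 modulo 17:
7^1 ≡ 7
7^2 ≡ 15
7^3 ≡ 3
7^4 ≡ 4
7^5 ≡ 11
7^6 ≡ 9
7^7 ≡ 12
7^8 ≡ 16
7^9 ≡ 10
7^10 ≡ 2
7^11 ≡ 14
7^12 ≡ 13
Found: a = 12.

12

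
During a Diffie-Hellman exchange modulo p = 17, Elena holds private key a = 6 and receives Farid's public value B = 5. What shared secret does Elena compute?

Shared key K = 5^6 mod 17.
5^1 ≡ 5 (mod 17)
5^2 = (5^1)^2 ≡ 5^2 = 25 ≡ 8 (mod 17)
5^4 = (5^2)^2 ≡ 8^2 = 64 ≡ 13 (mod 17)
5^6 = 5^4 · 5^2 ≡ 13 · 8 ≡ 2 (mod 17).

2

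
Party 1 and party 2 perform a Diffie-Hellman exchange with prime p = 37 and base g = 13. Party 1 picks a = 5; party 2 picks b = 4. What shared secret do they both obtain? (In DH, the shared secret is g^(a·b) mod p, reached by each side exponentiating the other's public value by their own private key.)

Party 2 sends B = g^b mod p = 13^4 mod 37.
13^1 ≡ 13 (mod 37)
13^2 = (13^1)^2 ≡ 13^2 = 169 ≡ 21 (mod 37)
13^4 = (13^2)^2 ≡ 21^2 = 441 ≡ 34 (mod 37)
So B = 34. Party 1 then computes K = B^a mod p = 34^5 mod 37.
34^1 ≡ 34 (mod 37)
34^2 = (34^1)^2 ≡ 34^2 = 1156 ≡ 9 (mod 37)
34^4 = (34^2)^2 ≡ 9^2 = 81 ≡ 7 (mod 37)
34^5 = 34^4 · 34^1 ≡ 7 · 34 ≡ 16 (mod 37).

16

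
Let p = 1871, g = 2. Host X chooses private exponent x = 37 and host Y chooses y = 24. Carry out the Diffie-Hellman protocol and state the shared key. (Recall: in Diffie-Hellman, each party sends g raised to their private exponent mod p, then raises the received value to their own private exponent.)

Host X sends A = g^x mod p = 2^37 mod 1871.
2^1 ≡ 2 (mod 1871)
2^2 = (2^1)^2 ≡ 2^2 = 4 ≡ 4 (mod 1871)
2^4 = (2^2)^2 ≡ 4^2 = 16 ≡ 16 (mod 1871)
2^8 = (2^4)^2 ≡ 16^2 = 256 ≡ 256 (mod 1871)
2^16 = (2^8)^2 ≡ 256^2 = 65536 ≡ 51 (mod 1871)
2^32 = (2^16)^2 ≡ 51^2 = 2601 ≡ 730 (mod 1871)
2^37 = 2^32 · 2^4 · 2^1 ≡ 730 · 16 · 2 ≡ 908 (mod 1871).
So A = 908. Host Y then computes K = A^y mod p = 908^24 mod 1871.
908^1 ≡ 908 (mod 1871)
908^2 = (908^1)^2 ≡ 908^2 = 824464 ≡ 1224 (mod 1871)
908^4 = (908^2)^2 ≡ 1224^2 = 1498176 ≡ 1376 (mod 1871)
908^8 = (908^4)^2 ≡ 1376^2 = 1893376 ≡ 1795 (mod 1871)
908^16 = (908^8)^2 ≡ 1795^2 = 3222025 ≡ 163 (mod 1871)
908^24 = 908^16 · 908^8 ≡ 163 · 1795 ≡ 709 (mod 1871).

709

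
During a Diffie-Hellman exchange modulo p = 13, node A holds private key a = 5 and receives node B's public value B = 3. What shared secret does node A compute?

Shared key K = 3^5 mod 13.
3^1 ≡ 3 (mod 13)
3^2 = (3^1)^2 ≡ 3^2 = 9 ≡ 9 (mod 13)
3^4 = (3^2)^2 ≡ 9^2 = 81 ≡ 3 (mod 13)
3^5 = 3^4 · 3^1 ≡ 3 · 3 ≡ 9 (mod 13).

9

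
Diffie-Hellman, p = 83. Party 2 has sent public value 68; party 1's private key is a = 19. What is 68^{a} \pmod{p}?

Shared key K = 68^19 mod 83.
68^1 ≡ 68 (mod 83)
68^2 = (68^1)^2 ≡ 68^2 = 4624 ≡ 59 (mod 83)
68^4 = (68^2)^2 ≡ 59^2 = 3481 ≡ 78 (mod 83)
68^8 = (68^4)^2 ≡ 78^2 = 6084 ≡ 25 (mod 83)
68^16 = (68^8)^2 ≡ 25^2 = 625 ≡ 44 (mod 83)
68^19 = 68^16 · 68^2 · 68^1 ≡ 44 · 59 · 68 ≡ 70 (mod 83).

70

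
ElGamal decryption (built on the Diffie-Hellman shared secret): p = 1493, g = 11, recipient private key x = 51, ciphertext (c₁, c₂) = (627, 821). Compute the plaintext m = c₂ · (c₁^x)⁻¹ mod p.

Shared mask s = c₁^x mod p = 627^51 mod 1493.
627^1 ≡ 627 (mod 1493)
627^2 = (627^1)^2 ≡ 627^2 = 393129 ≡ 470 (mod 1493)
627^4 = (627^2)^2 ≡ 470^2 = 220900 ≡ 1429 (mod 1493)
627^8 = (627^4)^2 ≡ 1429^2 = 2042041 ≡ 1110 (mod 1493)
627^16 = (627^8)^2 ≡ 1110^2 = 1232100 ≡ 375 (mod 1493)
627^32 = (627^16)^2 ≡ 375^2 = 140625 ≡ 283 (mod 1493)
627^51 = 627^32 · 627^16 · 627^2 · 627^1 ≡ 283 · 375 · 470 · 627 ≡ 740 (mod 1493).
So s = 740; s⁻¹ ≡ 1378 (mod 1493).
m = c₂ · s⁻¹ mod 1493 = 821 · 1378 mod 1493 = 1137.

1137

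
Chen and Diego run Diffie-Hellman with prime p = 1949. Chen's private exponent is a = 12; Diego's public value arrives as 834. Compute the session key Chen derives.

514

Shared key K = 834^12 mod 1949.
834^1 ≡ 834 (mod 1949)
834^2 = (834^1)^2 ≡ 834^2 = 695556 ≡ 1712 (mod 1949)
834^4 = (834^2)^2 ≡ 1712^2 = 2930944 ≡ 1597 (mod 1949)
834^8 = (834^4)^2 ≡ 1597^2 = 2550409 ≡ 1117 (mod 1949)
834^12 = 834^8 · 834^4 ≡ 1117 · 1597 ≡ 514 (mod 1949).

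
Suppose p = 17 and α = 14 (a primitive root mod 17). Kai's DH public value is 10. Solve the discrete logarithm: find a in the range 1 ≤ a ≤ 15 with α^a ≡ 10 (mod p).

11

Try successive powers of 14 modulo 17:
14^1 ≡ 14
14^2 ≡ 9
14^3 ≡ 7
14^4 ≡ 13
14^5 ≡ 12
14^6 ≡ 15
14^7 ≡ 6
14^8 ≡ 16
14^9 ≡ 3
14^10 ≡ 8
14^11 ≡ 10
Found: a = 11.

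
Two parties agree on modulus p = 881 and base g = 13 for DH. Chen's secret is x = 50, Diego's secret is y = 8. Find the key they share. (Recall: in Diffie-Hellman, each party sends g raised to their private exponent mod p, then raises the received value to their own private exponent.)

186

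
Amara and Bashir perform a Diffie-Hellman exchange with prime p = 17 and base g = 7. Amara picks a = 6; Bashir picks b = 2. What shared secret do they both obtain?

13

Amara sends A = g^a mod p = 7^6 mod 17.
7^1 ≡ 7 (mod 17)
7^2 = (7^1)^2 ≡ 7^2 = 49 ≡ 15 (mod 17)
7^4 = (7^2)^2 ≡ 15^2 = 225 ≡ 4 (mod 17)
7^6 = 7^4 · 7^2 ≡ 4 · 15 ≡ 9 (mod 17).
So A = 9. Bashir then computes K = A^b mod p = 9^2 mod 17.
9^1 ≡ 9 (mod 17)
9^2 = (9^1)^2 ≡ 9^2 = 81 ≡ 13 (mod 17)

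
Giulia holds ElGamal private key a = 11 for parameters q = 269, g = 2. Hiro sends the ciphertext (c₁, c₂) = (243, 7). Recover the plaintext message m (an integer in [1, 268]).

58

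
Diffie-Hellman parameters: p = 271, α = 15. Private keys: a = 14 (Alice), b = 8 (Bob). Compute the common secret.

49

Bob sends B = α^b mod p = 15^8 mod 271.
15^1 ≡ 15 (mod 271)
15^2 = (15^1)^2 ≡ 15^2 = 225 ≡ 225 (mod 271)
15^4 = (15^2)^2 ≡ 225^2 = 50625 ≡ 219 (mod 271)
15^8 = (15^4)^2 ≡ 219^2 = 47961 ≡ 265 (mod 271)
So B = 265. Alice then computes K = B^a mod p = 265^14 mod 271.
265^1 ≡ 265 (mod 271)
265^2 = (265^1)^2 ≡ 265^2 = 70225 ≡ 36 (mod 271)
265^4 = (265^2)^2 ≡ 36^2 = 1296 ≡ 212 (mod 271)
265^8 = (265^4)^2 ≡ 212^2 = 44944 ≡ 229 (mod 271)
265^14 = 265^8 · 265^4 · 265^2 ≡ 229 · 212 · 36 ≡ 49 (mod 271).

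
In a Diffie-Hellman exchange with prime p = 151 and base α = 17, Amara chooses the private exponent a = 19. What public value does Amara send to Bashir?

Public value = 17^19 mod 151.
17^1 ≡ 17 (mod 151)
17^2 = (17^1)^2 ≡ 17^2 = 289 ≡ 138 (mod 151)
17^4 = (17^2)^2 ≡ 138^2 = 19044 ≡ 18 (mod 151)
17^8 = (17^4)^2 ≡ 18^2 = 324 ≡ 22 (mod 151)
17^16 = (17^8)^2 ≡ 22^2 = 484 ≡ 31 (mod 151)
17^19 = 17^16 · 17^2 · 17^1 ≡ 31 · 138 · 17 ≡ 95 (mod 151).

95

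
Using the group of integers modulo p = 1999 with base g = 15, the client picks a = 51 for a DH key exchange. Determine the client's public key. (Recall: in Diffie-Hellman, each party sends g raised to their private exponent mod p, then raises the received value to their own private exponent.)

146

Public value = 15^51 mod 1999.
15^1 ≡ 15 (mod 1999)
15^2 = (15^1)^2 ≡ 15^2 = 225 ≡ 225 (mod 1999)
15^4 = (15^2)^2 ≡ 225^2 = 50625 ≡ 650 (mod 1999)
15^8 = (15^4)^2 ≡ 650^2 = 422500 ≡ 711 (mod 1999)
15^16 = (15^8)^2 ≡ 711^2 = 505521 ≡ 1773 (mod 1999)
15^32 = (15^16)^2 ≡ 1773^2 = 3143529 ≡ 1101 (mod 1999)
15^51 = 15^32 · 15^16 · 15^2 · 15^1 ≡ 1101 · 1773 · 225 · 15 ≡ 146 (mod 1999).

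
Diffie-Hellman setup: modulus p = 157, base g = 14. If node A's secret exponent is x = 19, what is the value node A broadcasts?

130

Public value = 14^19 mod 157.
14^1 ≡ 14 (mod 157)
14^2 = (14^1)^2 ≡ 14^2 = 196 ≡ 39 (mod 157)
14^4 = (14^2)^2 ≡ 39^2 = 1521 ≡ 108 (mod 157)
14^8 = (14^4)^2 ≡ 108^2 = 11664 ≡ 46 (mod 157)
14^16 = (14^8)^2 ≡ 46^2 = 2116 ≡ 75 (mod 157)
14^19 = 14^16 · 14^2 · 14^1 ≡ 75 · 39 · 14 ≡ 130 (mod 157).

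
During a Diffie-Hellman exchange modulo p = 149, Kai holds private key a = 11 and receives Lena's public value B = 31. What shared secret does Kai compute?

29

Shared key K = 31^11 mod 149.
31^1 ≡ 31 (mod 149)
31^2 = (31^1)^2 ≡ 31^2 = 961 ≡ 67 (mod 149)
31^4 = (31^2)^2 ≡ 67^2 = 4489 ≡ 19 (mod 149)
31^8 = (31^4)^2 ≡ 19^2 = 361 ≡ 63 (mod 149)
31^11 = 31^8 · 31^2 · 31^1 ≡ 63 · 67 · 31 ≡ 29 (mod 149).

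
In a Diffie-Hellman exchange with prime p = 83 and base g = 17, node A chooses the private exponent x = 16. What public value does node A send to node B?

48

Public value = 17^16 mod 83.
17^1 ≡ 17 (mod 83)
17^2 = (17^1)^2 ≡ 17^2 = 289 ≡ 40 (mod 83)
17^4 = (17^2)^2 ≡ 40^2 = 1600 ≡ 23 (mod 83)
17^8 = (17^4)^2 ≡ 23^2 = 529 ≡ 31 (mod 83)
17^16 = (17^8)^2 ≡ 31^2 = 961 ≡ 48 (mod 83)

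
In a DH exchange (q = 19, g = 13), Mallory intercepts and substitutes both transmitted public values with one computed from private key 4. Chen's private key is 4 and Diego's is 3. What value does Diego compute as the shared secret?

7

Diego receives Mallory's public value M = 13^4 mod 19 instead of the honest one.
13^1 ≡ 13 (mod 19)
13^2 = (13^1)^2 ≡ 13^2 = 169 ≡ 17 (mod 19)
13^4 = (13^2)^2 ≡ 17^2 = 289 ≡ 4 (mod 19)
So M = 4. Diego computes K = M^3 mod 19.
4^1 ≡ 4 (mod 19)
4^2 = (4^1)^2 ≡ 4^2 = 16 ≡ 16 (mod 19)
4^3 = 4^2 · 4^1 ≡ 16 · 4 ≡ 7 (mod 19).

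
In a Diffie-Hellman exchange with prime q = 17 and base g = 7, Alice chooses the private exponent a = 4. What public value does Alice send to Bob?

Public value = 7^4 (mod 17).
7^1 ≡ 7 (mod 17)
7^2 = (7^1)^2 ≡ 7^2 = 49 ≡ 15 (mod 17)
7^4 = (7^2)^2 ≡ 15^2 = 225 ≡ 4 (mod 17)

4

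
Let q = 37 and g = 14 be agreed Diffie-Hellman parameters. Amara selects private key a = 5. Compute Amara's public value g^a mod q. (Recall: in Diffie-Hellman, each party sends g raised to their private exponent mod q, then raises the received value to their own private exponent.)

Public value = 14^5 mod 37.
14^1 ≡ 14 (mod 37)
14^2 = (14^1)^2 ≡ 14^2 = 196 ≡ 11 (mod 37)
14^4 = (14^2)^2 ≡ 11^2 = 121 ≡ 10 (mod 37)
14^5 = 14^4 · 14^1 ≡ 10 · 14 ≡ 29 (mod 37).

29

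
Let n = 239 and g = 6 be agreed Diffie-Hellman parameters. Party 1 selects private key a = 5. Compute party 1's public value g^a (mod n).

Public value = 6^5 (mod 239).
6^1 ≡ 6 (mod 239)
6^2 = (6^1)^2 ≡ 6^2 = 36 ≡ 36 (mod 239)
6^4 = (6^2)^2 ≡ 36^2 = 1296 ≡ 101 (mod 239)
6^5 = 6^4 · 6^1 ≡ 101 · 6 ≡ 128 (mod 239).

128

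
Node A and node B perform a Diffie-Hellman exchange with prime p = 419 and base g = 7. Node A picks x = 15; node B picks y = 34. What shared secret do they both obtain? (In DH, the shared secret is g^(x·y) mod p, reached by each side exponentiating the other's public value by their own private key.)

Node B sends B = g^y mod p = 7^34 mod 419.
7^1 ≡ 7 (mod 419)
7^2 = (7^1)^2 ≡ 7^2 = 49 ≡ 49 (mod 419)
7^4 = (7^2)^2 ≡ 49^2 = 2401 ≡ 306 (mod 419)
7^8 = (7^4)^2 ≡ 306^2 = 93636 ≡ 199 (mod 419)
7^16 = (7^8)^2 ≡ 199^2 = 39601 ≡ 215 (mod 419)
7^32 = (7^16)^2 ≡ 215^2 = 46225 ≡ 135 (mod 419)
7^34 = 7^32 · 7^2 ≡ 135 · 49 ≡ 330 (mod 419).
So B = 330. Node A then computes K = B^x mod p = 330^15 mod 419.
330^1 ≡ 330 (mod 419)
330^2 = (330^1)^2 ≡ 330^2 = 108900 ≡ 379 (mod 419)
330^4 = (330^2)^2 ≡ 379^2 = 143641 ≡ 343 (mod 419)
330^8 = (330^4)^2 ≡ 343^2 = 117649 ≡ 329 (mod 419)
330^15 = 330^8 · 330^4 · 330^2 · 330^1 ≡ 329 · 343 · 379 · 330 ≡ 215 (mod 419).

215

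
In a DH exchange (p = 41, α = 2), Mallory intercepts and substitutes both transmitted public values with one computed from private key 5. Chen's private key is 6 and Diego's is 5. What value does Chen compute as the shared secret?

Chen receives Mallory's public value M = 2^5 mod 41 instead of the honest one.
2^1 ≡ 2 (mod 41)
2^2 = (2^1)^2 ≡ 2^2 = 4 ≡ 4 (mod 41)
2^4 = (2^2)^2 ≡ 4^2 = 16 ≡ 16 (mod 41)
2^5 = 2^4 · 2^1 ≡ 16 · 2 ≡ 32 (mod 41).
So M = 32. Chen computes K = M^6 mod 41.
32^1 ≡ 32 (mod 41)
32^2 = (32^1)^2 ≡ 32^2 = 1024 ≡ 40 (mod 41)
32^4 = (32^2)^2 ≡ 40^2 = 1600 ≡ 1 (mod 41)
32^6 = 32^4 · 32^2 ≡ 1 · 40 ≡ 40 (mod 41).

40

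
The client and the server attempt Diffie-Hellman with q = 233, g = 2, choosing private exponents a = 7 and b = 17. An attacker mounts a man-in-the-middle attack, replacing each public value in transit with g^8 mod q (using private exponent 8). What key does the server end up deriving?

76

The server receives an attacker's public value M = 2^8 mod 233 instead of the honest one.
2^1 ≡ 2 (mod 233)
2^2 = (2^1)^2 ≡ 2^2 = 4 ≡ 4 (mod 233)
2^4 = (2^2)^2 ≡ 4^2 = 16 ≡ 16 (mod 233)
2^8 = (2^4)^2 ≡ 16^2 = 256 ≡ 23 (mod 233)
So M = 23. The server computes K = M^17 mod 233.
23^1 ≡ 23 (mod 233)
23^2 = (23^1)^2 ≡ 23^2 = 529 ≡ 63 (mod 233)
23^4 = (23^2)^2 ≡ 63^2 = 3969 ≡ 8 (mod 233)
23^8 = (23^4)^2 ≡ 8^2 = 64 ≡ 64 (mod 233)
23^16 = (23^8)^2 ≡ 64^2 = 4096 ≡ 135 (mod 233)
23^17 = 23^16 · 23^1 ≡ 135 · 23 ≡ 76 (mod 233).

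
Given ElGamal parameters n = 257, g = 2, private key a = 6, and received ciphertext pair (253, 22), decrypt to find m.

Shared mask s = c₁^a mod n = 253^6 mod 257.
253^1 ≡ 253 (mod 257)
253^2 = (253^1)^2 ≡ 253^2 = 64009 ≡ 16 (mod 257)
253^4 = (253^2)^2 ≡ 16^2 = 256 ≡ 256 (mod 257)
253^6 = 253^4 · 253^2 ≡ 256 · 16 ≡ 241 (mod 257).
So s = 241; s⁻¹ ≡ 16 (mod 257).
m = c₂ · s⁻¹ mod 257 = 22 · 16 mod 257 = 95.

95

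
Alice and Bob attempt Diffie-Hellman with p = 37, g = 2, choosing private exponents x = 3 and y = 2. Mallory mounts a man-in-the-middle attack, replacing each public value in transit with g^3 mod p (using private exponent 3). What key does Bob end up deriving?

Bob receives Mallory's public value M = 2^3 mod 37 instead of the honest one.
2^1 ≡ 2 (mod 37)
2^2 = (2^1)^2 ≡ 2^2 = 4 ≡ 4 (mod 37)
2^3 = 2^2 · 2^1 ≡ 4 · 2 ≡ 8 (mod 37).
So M = 8. Bob computes K = M^2 mod 37.
8^1 ≡ 8 (mod 37)
8^2 = (8^1)^2 ≡ 8^2 = 64 ≡ 27 (mod 37)

27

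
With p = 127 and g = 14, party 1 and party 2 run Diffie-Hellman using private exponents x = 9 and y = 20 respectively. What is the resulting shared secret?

Party 1 sends A = g^x mod p = 14^9 mod 127.
14^1 ≡ 14 (mod 127)
14^2 = (14^1)^2 ≡ 14^2 = 196 ≡ 69 (mod 127)
14^4 = (14^2)^2 ≡ 69^2 = 4761 ≡ 62 (mod 127)
14^8 = (14^4)^2 ≡ 62^2 = 3844 ≡ 34 (mod 127)
14^9 = 14^8 · 14^1 ≡ 34 · 14 ≡ 95 (mod 127).
So A = 95. Party 2 then computes K = A^y mod p = 95^20 mod 127.
95^1 ≡ 95 (mod 127)
95^2 = (95^1)^2 ≡ 95^2 = 9025 ≡ 8 (mod 127)
95^4 = (95^2)^2 ≡ 8^2 = 64 ≡ 64 (mod 127)
95^8 = (95^4)^2 ≡ 64^2 = 4096 ≡ 32 (mod 127)
95^16 = (95^8)^2 ≡ 32^2 = 1024 ≡ 8 (mod 127)
95^20 = 95^16 · 95^4 ≡ 8 · 64 ≡ 4 (mod 127).

4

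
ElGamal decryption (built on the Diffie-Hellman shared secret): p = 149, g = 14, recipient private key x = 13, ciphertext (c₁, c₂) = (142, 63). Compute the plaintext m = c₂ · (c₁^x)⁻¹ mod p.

114

Shared mask s = c₁^x mod p = 142^13 mod 149.
142^1 ≡ 142 (mod 149)
142^2 = (142^1)^2 ≡ 142^2 = 20164 ≡ 49 (mod 149)
142^4 = (142^2)^2 ≡ 49^2 = 2401 ≡ 17 (mod 149)
142^8 = (142^4)^2 ≡ 17^2 = 289 ≡ 140 (mod 149)
142^13 = 142^8 · 142^4 · 142^1 ≡ 140 · 17 · 142 ≡ 28 (mod 149).
So s = 28; s⁻¹ ≡ 16 (mod 149).
m = c₂ · s⁻¹ mod 149 = 63 · 16 mod 149 = 114.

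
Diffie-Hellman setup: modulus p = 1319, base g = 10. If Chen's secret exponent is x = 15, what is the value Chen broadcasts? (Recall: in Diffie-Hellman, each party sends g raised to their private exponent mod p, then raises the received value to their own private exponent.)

Public value = 10^15 mod 1319.
10^1 ≡ 10 (mod 1319)
10^2 = (10^1)^2 ≡ 10^2 = 100 ≡ 100 (mod 1319)
10^4 = (10^2)^2 ≡ 100^2 = 10000 ≡ 767 (mod 1319)
10^8 = (10^4)^2 ≡ 767^2 = 588289 ≡ 15 (mod 1319)
10^15 = 10^8 · 10^4 · 10^2 · 10^1 ≡ 15 · 767 · 100 · 10 ≡ 682 (mod 1319).

682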